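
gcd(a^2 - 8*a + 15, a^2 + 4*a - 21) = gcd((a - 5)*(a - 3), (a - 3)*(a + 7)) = a - 3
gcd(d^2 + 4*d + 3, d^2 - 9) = d + 3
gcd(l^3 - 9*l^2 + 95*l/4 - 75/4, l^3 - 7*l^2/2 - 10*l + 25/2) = l - 5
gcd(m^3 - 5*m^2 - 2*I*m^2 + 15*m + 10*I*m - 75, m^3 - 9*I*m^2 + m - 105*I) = m^2 - 2*I*m + 15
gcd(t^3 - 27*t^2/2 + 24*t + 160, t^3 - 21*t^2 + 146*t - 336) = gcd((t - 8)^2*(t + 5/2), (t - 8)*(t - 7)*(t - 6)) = t - 8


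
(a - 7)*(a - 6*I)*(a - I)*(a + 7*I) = a^4 - 7*a^3 + 43*a^2 - 301*a - 42*I*a + 294*I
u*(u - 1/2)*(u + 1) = u^3 + u^2/2 - u/2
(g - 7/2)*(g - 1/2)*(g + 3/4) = g^3 - 13*g^2/4 - 5*g/4 + 21/16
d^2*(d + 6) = d^3 + 6*d^2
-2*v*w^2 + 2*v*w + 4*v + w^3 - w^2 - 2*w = (-2*v + w)*(w - 2)*(w + 1)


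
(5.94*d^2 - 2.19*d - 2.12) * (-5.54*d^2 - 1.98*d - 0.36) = -32.9076*d^4 + 0.3714*d^3 + 13.9426*d^2 + 4.986*d + 0.7632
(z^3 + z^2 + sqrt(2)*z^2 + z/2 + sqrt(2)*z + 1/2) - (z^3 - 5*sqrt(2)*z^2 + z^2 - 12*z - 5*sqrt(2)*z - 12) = 6*sqrt(2)*z^2 + 6*sqrt(2)*z + 25*z/2 + 25/2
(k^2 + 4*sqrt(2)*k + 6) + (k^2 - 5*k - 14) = 2*k^2 - 5*k + 4*sqrt(2)*k - 8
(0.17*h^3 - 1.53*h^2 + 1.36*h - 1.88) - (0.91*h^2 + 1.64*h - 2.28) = 0.17*h^3 - 2.44*h^2 - 0.28*h + 0.4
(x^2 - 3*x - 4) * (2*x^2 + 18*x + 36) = 2*x^4 + 12*x^3 - 26*x^2 - 180*x - 144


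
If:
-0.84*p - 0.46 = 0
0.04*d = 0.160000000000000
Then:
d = 4.00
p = -0.55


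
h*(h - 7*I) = h^2 - 7*I*h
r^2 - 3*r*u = r*(r - 3*u)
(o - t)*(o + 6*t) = o^2 + 5*o*t - 6*t^2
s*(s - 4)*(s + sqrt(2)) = s^3 - 4*s^2 + sqrt(2)*s^2 - 4*sqrt(2)*s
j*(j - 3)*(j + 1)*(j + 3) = j^4 + j^3 - 9*j^2 - 9*j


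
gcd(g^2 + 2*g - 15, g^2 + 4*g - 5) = g + 5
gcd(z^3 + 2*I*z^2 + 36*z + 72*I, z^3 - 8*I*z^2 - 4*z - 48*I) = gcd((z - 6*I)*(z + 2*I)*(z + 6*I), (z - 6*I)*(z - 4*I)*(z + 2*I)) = z^2 - 4*I*z + 12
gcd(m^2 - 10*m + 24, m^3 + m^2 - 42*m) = m - 6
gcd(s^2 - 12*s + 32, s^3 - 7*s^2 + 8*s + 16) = s - 4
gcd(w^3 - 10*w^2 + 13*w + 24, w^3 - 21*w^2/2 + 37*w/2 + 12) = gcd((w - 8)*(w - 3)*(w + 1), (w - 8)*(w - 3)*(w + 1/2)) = w^2 - 11*w + 24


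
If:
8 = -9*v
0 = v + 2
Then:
No Solution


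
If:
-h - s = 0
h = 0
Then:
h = 0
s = 0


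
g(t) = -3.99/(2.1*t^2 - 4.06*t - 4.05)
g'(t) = -3.99*(4.06 - 4.2*t)/(2.1*t^2 - 4.06*t - 4.05)^2 = (16.758*t - 16.1994)/(-2.1*t^2 + 4.06*t + 4.05)^2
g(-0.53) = 3.05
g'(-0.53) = -14.65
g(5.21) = -0.13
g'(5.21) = 0.07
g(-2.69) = -0.18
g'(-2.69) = -0.13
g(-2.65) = -0.19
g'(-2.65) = -0.13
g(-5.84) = -0.04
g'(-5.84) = -0.01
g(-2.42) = -0.22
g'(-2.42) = -0.17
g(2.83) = -3.12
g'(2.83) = 19.09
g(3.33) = -0.70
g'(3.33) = 1.21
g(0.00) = 0.99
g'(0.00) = -0.99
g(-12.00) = -0.01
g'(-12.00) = -0.00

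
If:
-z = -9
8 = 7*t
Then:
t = 8/7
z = 9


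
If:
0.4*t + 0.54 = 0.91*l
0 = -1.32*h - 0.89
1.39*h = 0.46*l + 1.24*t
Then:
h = -0.67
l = 0.22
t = -0.84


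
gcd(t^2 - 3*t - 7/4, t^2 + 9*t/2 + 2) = t + 1/2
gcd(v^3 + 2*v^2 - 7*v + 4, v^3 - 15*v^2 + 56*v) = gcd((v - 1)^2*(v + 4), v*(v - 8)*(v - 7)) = 1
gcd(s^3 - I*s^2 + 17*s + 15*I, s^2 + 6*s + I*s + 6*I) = s + I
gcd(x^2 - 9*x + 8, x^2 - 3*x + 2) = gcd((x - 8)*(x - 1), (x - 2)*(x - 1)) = x - 1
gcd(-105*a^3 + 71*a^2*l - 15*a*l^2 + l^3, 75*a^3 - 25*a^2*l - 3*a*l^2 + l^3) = 15*a^2 - 8*a*l + l^2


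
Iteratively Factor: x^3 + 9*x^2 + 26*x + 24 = (x + 4)*(x^2 + 5*x + 6) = (x + 3)*(x + 4)*(x + 2)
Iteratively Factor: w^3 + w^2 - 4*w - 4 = (w - 2)*(w^2 + 3*w + 2) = (w - 2)*(w + 2)*(w + 1)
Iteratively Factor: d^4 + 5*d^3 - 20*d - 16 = (d - 2)*(d^3 + 7*d^2 + 14*d + 8) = (d - 2)*(d + 4)*(d^2 + 3*d + 2) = (d - 2)*(d + 1)*(d + 4)*(d + 2)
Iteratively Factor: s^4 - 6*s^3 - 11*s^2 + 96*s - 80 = (s + 4)*(s^3 - 10*s^2 + 29*s - 20) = (s - 5)*(s + 4)*(s^2 - 5*s + 4) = (s - 5)*(s - 1)*(s + 4)*(s - 4)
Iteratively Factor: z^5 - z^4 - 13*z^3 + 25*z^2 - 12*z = (z + 4)*(z^4 - 5*z^3 + 7*z^2 - 3*z) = (z - 1)*(z + 4)*(z^3 - 4*z^2 + 3*z) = (z - 1)^2*(z + 4)*(z^2 - 3*z) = (z - 3)*(z - 1)^2*(z + 4)*(z)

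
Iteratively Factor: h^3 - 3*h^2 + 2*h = (h)*(h^2 - 3*h + 2) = h*(h - 1)*(h - 2)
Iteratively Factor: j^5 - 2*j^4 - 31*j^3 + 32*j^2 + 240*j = (j - 5)*(j^4 + 3*j^3 - 16*j^2 - 48*j) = j*(j - 5)*(j^3 + 3*j^2 - 16*j - 48) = j*(j - 5)*(j + 4)*(j^2 - j - 12) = j*(j - 5)*(j + 3)*(j + 4)*(j - 4)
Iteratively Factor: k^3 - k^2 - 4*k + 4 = (k + 2)*(k^2 - 3*k + 2) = (k - 2)*(k + 2)*(k - 1)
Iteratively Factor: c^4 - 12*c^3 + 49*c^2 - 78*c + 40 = (c - 5)*(c^3 - 7*c^2 + 14*c - 8) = (c - 5)*(c - 4)*(c^2 - 3*c + 2) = (c - 5)*(c - 4)*(c - 2)*(c - 1)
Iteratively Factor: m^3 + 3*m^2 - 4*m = (m + 4)*(m^2 - m) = m*(m + 4)*(m - 1)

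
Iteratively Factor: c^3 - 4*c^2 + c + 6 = (c - 3)*(c^2 - c - 2) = (c - 3)*(c + 1)*(c - 2)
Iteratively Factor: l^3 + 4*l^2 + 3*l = (l + 3)*(l^2 + l) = (l + 1)*(l + 3)*(l)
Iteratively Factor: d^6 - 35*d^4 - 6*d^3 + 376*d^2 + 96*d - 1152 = (d - 2)*(d^5 + 2*d^4 - 31*d^3 - 68*d^2 + 240*d + 576) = (d - 4)*(d - 2)*(d^4 + 6*d^3 - 7*d^2 - 96*d - 144) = (d - 4)*(d - 2)*(d + 3)*(d^3 + 3*d^2 - 16*d - 48) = (d - 4)^2*(d - 2)*(d + 3)*(d^2 + 7*d + 12) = (d - 4)^2*(d - 2)*(d + 3)*(d + 4)*(d + 3)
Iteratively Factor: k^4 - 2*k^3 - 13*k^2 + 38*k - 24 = (k - 3)*(k^3 + k^2 - 10*k + 8) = (k - 3)*(k + 4)*(k^2 - 3*k + 2) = (k - 3)*(k - 2)*(k + 4)*(k - 1)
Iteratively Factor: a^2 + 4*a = (a)*(a + 4)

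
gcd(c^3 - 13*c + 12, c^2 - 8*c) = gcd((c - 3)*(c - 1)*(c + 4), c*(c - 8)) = 1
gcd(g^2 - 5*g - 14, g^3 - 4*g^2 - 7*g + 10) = g + 2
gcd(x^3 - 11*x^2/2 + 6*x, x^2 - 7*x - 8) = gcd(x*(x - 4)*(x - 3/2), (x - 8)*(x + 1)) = 1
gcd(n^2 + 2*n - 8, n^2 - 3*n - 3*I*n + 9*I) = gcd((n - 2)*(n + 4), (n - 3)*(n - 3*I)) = 1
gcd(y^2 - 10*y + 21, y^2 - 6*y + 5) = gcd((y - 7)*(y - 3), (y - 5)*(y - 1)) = 1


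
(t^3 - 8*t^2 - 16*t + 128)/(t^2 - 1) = (t^3 - 8*t^2 - 16*t + 128)/(t^2 - 1)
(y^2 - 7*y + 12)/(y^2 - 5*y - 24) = (-y^2 + 7*y - 12)/(-y^2 + 5*y + 24)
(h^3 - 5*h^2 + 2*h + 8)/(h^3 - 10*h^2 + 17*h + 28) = (h - 2)/(h - 7)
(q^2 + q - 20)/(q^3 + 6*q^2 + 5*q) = (q - 4)/(q*(q + 1))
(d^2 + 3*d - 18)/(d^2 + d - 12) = (d + 6)/(d + 4)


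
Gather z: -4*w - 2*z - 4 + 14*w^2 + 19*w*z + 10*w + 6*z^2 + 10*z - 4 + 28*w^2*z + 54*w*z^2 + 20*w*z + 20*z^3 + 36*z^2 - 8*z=14*w^2 + 6*w + 20*z^3 + z^2*(54*w + 42) + z*(28*w^2 + 39*w) - 8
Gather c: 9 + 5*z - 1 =5*z + 8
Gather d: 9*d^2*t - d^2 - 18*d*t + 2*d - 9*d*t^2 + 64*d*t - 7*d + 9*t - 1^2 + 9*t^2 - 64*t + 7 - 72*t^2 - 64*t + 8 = d^2*(9*t - 1) + d*(-9*t^2 + 46*t - 5) - 63*t^2 - 119*t + 14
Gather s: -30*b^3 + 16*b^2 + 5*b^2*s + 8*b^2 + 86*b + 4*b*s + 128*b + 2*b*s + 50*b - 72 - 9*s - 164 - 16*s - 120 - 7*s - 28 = -30*b^3 + 24*b^2 + 264*b + s*(5*b^2 + 6*b - 32) - 384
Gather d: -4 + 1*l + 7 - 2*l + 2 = 5 - l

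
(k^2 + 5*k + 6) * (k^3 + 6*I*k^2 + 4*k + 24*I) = k^5 + 5*k^4 + 6*I*k^4 + 10*k^3 + 30*I*k^3 + 20*k^2 + 60*I*k^2 + 24*k + 120*I*k + 144*I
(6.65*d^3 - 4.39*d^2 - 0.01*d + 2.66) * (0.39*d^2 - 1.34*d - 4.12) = 2.5935*d^5 - 10.6231*d^4 - 21.5193*d^3 + 19.1376*d^2 - 3.5232*d - 10.9592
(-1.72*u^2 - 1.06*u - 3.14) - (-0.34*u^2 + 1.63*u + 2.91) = -1.38*u^2 - 2.69*u - 6.05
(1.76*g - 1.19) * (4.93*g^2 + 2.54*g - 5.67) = 8.6768*g^3 - 1.3963*g^2 - 13.0018*g + 6.7473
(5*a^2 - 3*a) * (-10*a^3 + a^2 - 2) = -50*a^5 + 35*a^4 - 3*a^3 - 10*a^2 + 6*a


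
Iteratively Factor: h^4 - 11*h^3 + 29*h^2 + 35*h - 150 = (h - 5)*(h^3 - 6*h^2 - h + 30) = (h - 5)*(h - 3)*(h^2 - 3*h - 10) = (h - 5)^2*(h - 3)*(h + 2)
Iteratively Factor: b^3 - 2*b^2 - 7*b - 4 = (b - 4)*(b^2 + 2*b + 1) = (b - 4)*(b + 1)*(b + 1)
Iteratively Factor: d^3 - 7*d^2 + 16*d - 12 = (d - 2)*(d^2 - 5*d + 6) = (d - 2)^2*(d - 3)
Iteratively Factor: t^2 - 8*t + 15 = (t - 5)*(t - 3)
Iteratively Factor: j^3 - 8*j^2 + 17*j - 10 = (j - 1)*(j^2 - 7*j + 10) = (j - 5)*(j - 1)*(j - 2)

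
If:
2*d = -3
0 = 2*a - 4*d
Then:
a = -3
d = -3/2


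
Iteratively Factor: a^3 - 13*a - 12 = (a + 3)*(a^2 - 3*a - 4) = (a + 1)*(a + 3)*(a - 4)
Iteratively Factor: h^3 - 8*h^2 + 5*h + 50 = (h - 5)*(h^2 - 3*h - 10) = (h - 5)*(h + 2)*(h - 5)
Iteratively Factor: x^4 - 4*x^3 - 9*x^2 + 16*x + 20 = (x - 2)*(x^3 - 2*x^2 - 13*x - 10) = (x - 2)*(x + 1)*(x^2 - 3*x - 10) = (x - 5)*(x - 2)*(x + 1)*(x + 2)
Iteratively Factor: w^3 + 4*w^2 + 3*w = (w)*(w^2 + 4*w + 3) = w*(w + 1)*(w + 3)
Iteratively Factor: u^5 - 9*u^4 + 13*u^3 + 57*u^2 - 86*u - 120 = (u + 1)*(u^4 - 10*u^3 + 23*u^2 + 34*u - 120) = (u - 3)*(u + 1)*(u^3 - 7*u^2 + 2*u + 40) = (u - 5)*(u - 3)*(u + 1)*(u^2 - 2*u - 8) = (u - 5)*(u - 4)*(u - 3)*(u + 1)*(u + 2)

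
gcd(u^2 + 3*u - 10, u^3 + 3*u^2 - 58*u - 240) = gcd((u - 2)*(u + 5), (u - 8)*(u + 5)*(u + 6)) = u + 5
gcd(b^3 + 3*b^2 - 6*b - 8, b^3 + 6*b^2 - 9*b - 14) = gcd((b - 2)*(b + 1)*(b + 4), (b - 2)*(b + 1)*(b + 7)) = b^2 - b - 2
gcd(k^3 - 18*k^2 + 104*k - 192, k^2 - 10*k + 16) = k - 8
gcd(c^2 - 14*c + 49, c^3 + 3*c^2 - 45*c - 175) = c - 7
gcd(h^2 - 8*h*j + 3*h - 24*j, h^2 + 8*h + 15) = h + 3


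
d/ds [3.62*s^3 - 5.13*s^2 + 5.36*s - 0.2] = 10.86*s^2 - 10.26*s + 5.36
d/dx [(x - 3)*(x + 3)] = 2*x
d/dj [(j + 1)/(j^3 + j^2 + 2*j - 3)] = (j^3 + j^2 + 2*j - (j + 1)*(3*j^2 + 2*j + 2) - 3)/(j^3 + j^2 + 2*j - 3)^2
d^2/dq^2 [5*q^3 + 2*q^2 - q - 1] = 30*q + 4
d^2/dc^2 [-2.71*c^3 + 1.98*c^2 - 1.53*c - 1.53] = 3.96 - 16.26*c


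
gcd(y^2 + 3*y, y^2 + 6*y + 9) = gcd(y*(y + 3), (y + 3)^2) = y + 3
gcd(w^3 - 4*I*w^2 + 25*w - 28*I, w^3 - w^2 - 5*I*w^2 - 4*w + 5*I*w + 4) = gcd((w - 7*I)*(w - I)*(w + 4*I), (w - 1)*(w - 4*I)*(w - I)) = w - I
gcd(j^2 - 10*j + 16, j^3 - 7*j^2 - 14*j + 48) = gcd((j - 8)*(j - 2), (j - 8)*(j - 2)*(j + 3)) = j^2 - 10*j + 16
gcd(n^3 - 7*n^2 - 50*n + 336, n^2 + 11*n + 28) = n + 7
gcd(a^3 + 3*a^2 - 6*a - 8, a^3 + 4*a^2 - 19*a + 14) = a - 2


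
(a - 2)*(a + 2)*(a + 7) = a^3 + 7*a^2 - 4*a - 28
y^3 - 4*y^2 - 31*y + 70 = (y - 7)*(y - 2)*(y + 5)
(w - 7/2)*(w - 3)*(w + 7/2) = w^3 - 3*w^2 - 49*w/4 + 147/4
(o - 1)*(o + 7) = o^2 + 6*o - 7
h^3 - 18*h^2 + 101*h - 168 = (h - 8)*(h - 7)*(h - 3)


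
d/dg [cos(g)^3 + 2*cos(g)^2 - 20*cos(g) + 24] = (-3*cos(g)^2 - 4*cos(g) + 20)*sin(g)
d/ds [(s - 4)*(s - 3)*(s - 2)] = 3*s^2 - 18*s + 26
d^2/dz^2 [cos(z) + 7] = -cos(z)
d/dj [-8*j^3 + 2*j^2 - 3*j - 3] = -24*j^2 + 4*j - 3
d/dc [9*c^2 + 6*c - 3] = 18*c + 6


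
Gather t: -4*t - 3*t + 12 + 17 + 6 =35 - 7*t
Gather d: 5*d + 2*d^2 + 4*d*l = 2*d^2 + d*(4*l + 5)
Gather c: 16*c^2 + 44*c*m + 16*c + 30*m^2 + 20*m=16*c^2 + c*(44*m + 16) + 30*m^2 + 20*m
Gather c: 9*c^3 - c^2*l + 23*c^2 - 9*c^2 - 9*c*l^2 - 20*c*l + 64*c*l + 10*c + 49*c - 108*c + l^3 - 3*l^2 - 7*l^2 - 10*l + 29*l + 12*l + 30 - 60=9*c^3 + c^2*(14 - l) + c*(-9*l^2 + 44*l - 49) + l^3 - 10*l^2 + 31*l - 30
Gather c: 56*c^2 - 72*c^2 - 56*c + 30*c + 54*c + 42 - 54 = -16*c^2 + 28*c - 12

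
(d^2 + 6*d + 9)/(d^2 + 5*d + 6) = (d + 3)/(d + 2)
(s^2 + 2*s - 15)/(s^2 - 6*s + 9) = (s + 5)/(s - 3)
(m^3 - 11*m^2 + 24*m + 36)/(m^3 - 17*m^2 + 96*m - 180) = (m + 1)/(m - 5)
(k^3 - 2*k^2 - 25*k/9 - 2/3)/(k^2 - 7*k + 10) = (9*k^3 - 18*k^2 - 25*k - 6)/(9*(k^2 - 7*k + 10))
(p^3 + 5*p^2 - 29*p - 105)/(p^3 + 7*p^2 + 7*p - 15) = (p^2 + 2*p - 35)/(p^2 + 4*p - 5)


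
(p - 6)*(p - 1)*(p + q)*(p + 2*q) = p^4 + 3*p^3*q - 7*p^3 + 2*p^2*q^2 - 21*p^2*q + 6*p^2 - 14*p*q^2 + 18*p*q + 12*q^2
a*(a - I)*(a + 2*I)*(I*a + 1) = I*a^4 + 3*I*a^2 + 2*a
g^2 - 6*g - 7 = (g - 7)*(g + 1)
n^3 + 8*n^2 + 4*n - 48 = (n - 2)*(n + 4)*(n + 6)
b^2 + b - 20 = (b - 4)*(b + 5)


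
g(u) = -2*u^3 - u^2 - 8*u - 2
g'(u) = -6*u^2 - 2*u - 8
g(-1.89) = 23.05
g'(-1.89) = -25.65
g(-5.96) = 433.58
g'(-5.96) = -209.21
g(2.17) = -44.51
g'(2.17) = -40.59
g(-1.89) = 23.05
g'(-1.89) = -25.65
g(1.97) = -36.93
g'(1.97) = -35.23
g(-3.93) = 135.39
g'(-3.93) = -92.81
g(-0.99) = 6.88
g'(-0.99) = -11.90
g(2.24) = -47.42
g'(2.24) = -42.59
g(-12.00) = 3406.00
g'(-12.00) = -848.00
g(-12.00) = 3406.00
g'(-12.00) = -848.00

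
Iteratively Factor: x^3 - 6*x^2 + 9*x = (x)*(x^2 - 6*x + 9) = x*(x - 3)*(x - 3)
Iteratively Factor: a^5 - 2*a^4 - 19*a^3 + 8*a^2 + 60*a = (a + 3)*(a^4 - 5*a^3 - 4*a^2 + 20*a) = (a + 2)*(a + 3)*(a^3 - 7*a^2 + 10*a) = (a - 5)*(a + 2)*(a + 3)*(a^2 - 2*a) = a*(a - 5)*(a + 2)*(a + 3)*(a - 2)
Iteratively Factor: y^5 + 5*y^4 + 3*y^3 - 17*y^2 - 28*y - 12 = (y + 2)*(y^4 + 3*y^3 - 3*y^2 - 11*y - 6) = (y + 2)*(y + 3)*(y^3 - 3*y - 2) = (y + 1)*(y + 2)*(y + 3)*(y^2 - y - 2) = (y - 2)*(y + 1)*(y + 2)*(y + 3)*(y + 1)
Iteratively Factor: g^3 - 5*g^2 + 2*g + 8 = (g + 1)*(g^2 - 6*g + 8) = (g - 4)*(g + 1)*(g - 2)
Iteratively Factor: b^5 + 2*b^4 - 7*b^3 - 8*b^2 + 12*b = (b - 2)*(b^4 + 4*b^3 + b^2 - 6*b) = b*(b - 2)*(b^3 + 4*b^2 + b - 6) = b*(b - 2)*(b + 2)*(b^2 + 2*b - 3) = b*(b - 2)*(b - 1)*(b + 2)*(b + 3)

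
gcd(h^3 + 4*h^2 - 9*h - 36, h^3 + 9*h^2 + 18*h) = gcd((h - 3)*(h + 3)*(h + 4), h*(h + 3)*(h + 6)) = h + 3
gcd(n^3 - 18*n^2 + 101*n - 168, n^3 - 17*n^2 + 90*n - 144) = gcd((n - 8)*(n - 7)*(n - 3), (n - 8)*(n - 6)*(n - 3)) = n^2 - 11*n + 24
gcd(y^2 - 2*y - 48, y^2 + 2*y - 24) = y + 6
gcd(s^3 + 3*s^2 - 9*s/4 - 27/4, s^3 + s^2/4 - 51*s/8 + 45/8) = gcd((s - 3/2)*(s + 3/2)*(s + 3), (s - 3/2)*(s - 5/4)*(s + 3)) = s^2 + 3*s/2 - 9/2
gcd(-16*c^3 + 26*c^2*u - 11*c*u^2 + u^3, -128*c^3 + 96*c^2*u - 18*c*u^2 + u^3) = 16*c^2 - 10*c*u + u^2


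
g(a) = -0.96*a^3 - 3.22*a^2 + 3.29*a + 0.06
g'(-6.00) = -61.75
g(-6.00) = 71.76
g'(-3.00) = -3.31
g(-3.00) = -12.87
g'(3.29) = -49.07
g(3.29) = -58.16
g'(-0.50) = 5.79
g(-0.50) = -2.27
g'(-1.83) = 5.43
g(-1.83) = -10.86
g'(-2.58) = 0.73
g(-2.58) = -13.38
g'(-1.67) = 6.01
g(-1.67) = -9.94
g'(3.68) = -59.41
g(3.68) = -79.28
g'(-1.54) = 6.38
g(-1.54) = -9.14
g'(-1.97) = 4.80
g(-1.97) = -11.58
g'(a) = -2.88*a^2 - 6.44*a + 3.29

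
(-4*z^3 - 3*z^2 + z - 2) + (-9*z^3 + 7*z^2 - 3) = -13*z^3 + 4*z^2 + z - 5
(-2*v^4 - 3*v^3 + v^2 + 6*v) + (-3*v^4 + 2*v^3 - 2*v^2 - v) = -5*v^4 - v^3 - v^2 + 5*v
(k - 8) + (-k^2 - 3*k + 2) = -k^2 - 2*k - 6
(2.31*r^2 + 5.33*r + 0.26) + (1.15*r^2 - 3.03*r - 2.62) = 3.46*r^2 + 2.3*r - 2.36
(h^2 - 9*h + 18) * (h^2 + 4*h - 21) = h^4 - 5*h^3 - 39*h^2 + 261*h - 378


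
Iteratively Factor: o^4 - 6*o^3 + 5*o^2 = (o)*(o^3 - 6*o^2 + 5*o) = o*(o - 1)*(o^2 - 5*o) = o*(o - 5)*(o - 1)*(o)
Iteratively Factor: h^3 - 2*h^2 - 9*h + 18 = (h + 3)*(h^2 - 5*h + 6) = (h - 3)*(h + 3)*(h - 2)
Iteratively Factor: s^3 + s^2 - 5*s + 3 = (s - 1)*(s^2 + 2*s - 3) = (s - 1)*(s + 3)*(s - 1)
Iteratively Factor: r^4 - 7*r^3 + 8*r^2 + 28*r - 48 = (r - 3)*(r^3 - 4*r^2 - 4*r + 16) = (r - 3)*(r + 2)*(r^2 - 6*r + 8) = (r - 4)*(r - 3)*(r + 2)*(r - 2)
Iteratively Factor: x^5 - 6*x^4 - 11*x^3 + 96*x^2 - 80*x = (x - 1)*(x^4 - 5*x^3 - 16*x^2 + 80*x) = (x - 1)*(x + 4)*(x^3 - 9*x^2 + 20*x) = x*(x - 1)*(x + 4)*(x^2 - 9*x + 20) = x*(x - 5)*(x - 1)*(x + 4)*(x - 4)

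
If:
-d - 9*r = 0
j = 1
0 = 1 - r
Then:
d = -9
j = 1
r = 1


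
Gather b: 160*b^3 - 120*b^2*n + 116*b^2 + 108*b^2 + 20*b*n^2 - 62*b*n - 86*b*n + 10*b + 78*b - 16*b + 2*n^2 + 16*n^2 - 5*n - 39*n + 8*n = 160*b^3 + b^2*(224 - 120*n) + b*(20*n^2 - 148*n + 72) + 18*n^2 - 36*n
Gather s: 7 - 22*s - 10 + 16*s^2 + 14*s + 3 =16*s^2 - 8*s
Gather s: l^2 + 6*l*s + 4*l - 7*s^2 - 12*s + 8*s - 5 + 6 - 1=l^2 + 4*l - 7*s^2 + s*(6*l - 4)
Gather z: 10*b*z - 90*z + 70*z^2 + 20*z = 70*z^2 + z*(10*b - 70)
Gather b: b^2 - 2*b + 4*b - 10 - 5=b^2 + 2*b - 15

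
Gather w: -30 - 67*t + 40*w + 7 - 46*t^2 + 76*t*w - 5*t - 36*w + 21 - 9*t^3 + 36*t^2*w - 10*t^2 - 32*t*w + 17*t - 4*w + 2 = -9*t^3 - 56*t^2 - 55*t + w*(36*t^2 + 44*t)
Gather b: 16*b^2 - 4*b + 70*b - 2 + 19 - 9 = 16*b^2 + 66*b + 8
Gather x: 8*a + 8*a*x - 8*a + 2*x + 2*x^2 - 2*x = 8*a*x + 2*x^2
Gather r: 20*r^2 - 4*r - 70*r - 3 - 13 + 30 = 20*r^2 - 74*r + 14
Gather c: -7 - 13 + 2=-18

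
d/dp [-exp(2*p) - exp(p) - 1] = (-2*exp(p) - 1)*exp(p)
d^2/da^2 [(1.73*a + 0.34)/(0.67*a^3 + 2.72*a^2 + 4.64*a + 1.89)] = (4.659582*a^5 + 20.748024*a^4 + 24.755872*a^3 - 4.85369999999998*a^2 - 30.198324*a - 19.198432)/(0.300763*a^9 + 3.663024*a^8 + 21.119472*a^7 + 73.404527*a^6 + 166.92624*a^5 + 252.884256*a^4 + 250.197137*a^3 + 151.221168*a^2 + 49.723632*a + 6.751269)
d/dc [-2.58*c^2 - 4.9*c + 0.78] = -5.16*c - 4.9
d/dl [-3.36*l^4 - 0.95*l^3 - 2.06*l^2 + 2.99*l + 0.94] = -13.44*l^3 - 2.85*l^2 - 4.12*l + 2.99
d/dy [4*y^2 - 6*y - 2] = 8*y - 6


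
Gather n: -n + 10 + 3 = 13 - n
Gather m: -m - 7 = -m - 7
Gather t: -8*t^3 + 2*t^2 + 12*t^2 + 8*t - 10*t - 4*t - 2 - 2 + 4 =-8*t^3 + 14*t^2 - 6*t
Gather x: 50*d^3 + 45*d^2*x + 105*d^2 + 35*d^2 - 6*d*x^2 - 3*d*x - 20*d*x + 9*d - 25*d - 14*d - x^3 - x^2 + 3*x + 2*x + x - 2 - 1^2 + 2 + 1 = 50*d^3 + 140*d^2 - 30*d - x^3 + x^2*(-6*d - 1) + x*(45*d^2 - 23*d + 6)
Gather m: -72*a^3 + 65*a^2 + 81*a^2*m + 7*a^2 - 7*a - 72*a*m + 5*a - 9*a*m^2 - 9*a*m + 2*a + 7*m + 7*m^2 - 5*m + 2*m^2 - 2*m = -72*a^3 + 72*a^2 + m^2*(9 - 9*a) + m*(81*a^2 - 81*a)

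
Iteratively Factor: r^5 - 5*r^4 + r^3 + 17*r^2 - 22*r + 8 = (r - 4)*(r^4 - r^3 - 3*r^2 + 5*r - 2) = (r - 4)*(r - 1)*(r^3 - 3*r + 2) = (r - 4)*(r - 1)^2*(r^2 + r - 2) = (r - 4)*(r - 1)^3*(r + 2)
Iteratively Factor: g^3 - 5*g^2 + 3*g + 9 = (g + 1)*(g^2 - 6*g + 9) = (g - 3)*(g + 1)*(g - 3)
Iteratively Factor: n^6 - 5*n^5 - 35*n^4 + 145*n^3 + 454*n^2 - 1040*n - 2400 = (n - 5)*(n^5 - 35*n^3 - 30*n^2 + 304*n + 480) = (n - 5)*(n + 3)*(n^4 - 3*n^3 - 26*n^2 + 48*n + 160) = (n - 5)*(n - 4)*(n + 3)*(n^3 + n^2 - 22*n - 40) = (n - 5)^2*(n - 4)*(n + 3)*(n^2 + 6*n + 8) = (n - 5)^2*(n - 4)*(n + 3)*(n + 4)*(n + 2)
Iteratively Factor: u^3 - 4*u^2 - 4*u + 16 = (u + 2)*(u^2 - 6*u + 8) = (u - 4)*(u + 2)*(u - 2)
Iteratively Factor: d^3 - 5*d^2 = (d - 5)*(d^2) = d*(d - 5)*(d)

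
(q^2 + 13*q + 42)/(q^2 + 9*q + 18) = (q + 7)/(q + 3)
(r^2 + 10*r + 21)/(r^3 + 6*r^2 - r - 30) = (r + 7)/(r^2 + 3*r - 10)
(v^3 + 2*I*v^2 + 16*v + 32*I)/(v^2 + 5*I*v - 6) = (v^2 + 16)/(v + 3*I)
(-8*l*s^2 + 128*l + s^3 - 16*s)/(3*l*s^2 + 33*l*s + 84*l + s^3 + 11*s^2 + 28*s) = (-8*l*s + 32*l + s^2 - 4*s)/(3*l*s + 21*l + s^2 + 7*s)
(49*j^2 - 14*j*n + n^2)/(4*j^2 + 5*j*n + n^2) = (49*j^2 - 14*j*n + n^2)/(4*j^2 + 5*j*n + n^2)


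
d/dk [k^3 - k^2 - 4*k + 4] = 3*k^2 - 2*k - 4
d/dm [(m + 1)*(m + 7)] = 2*m + 8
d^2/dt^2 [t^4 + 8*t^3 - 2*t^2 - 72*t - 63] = 12*t^2 + 48*t - 4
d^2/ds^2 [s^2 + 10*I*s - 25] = 2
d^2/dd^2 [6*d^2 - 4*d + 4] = 12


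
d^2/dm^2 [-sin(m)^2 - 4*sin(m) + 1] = 4*sin(m) - 2*cos(2*m)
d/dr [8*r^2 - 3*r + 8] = 16*r - 3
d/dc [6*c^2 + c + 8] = 12*c + 1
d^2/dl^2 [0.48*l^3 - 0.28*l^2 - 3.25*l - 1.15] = 2.88*l - 0.56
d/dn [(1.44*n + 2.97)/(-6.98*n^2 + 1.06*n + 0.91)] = (10.0512*n^2 + 41.4612*n - 1.8378)/(48.7204*n^4 - 14.7976*n^3 - 11.58*n^2 + 1.9292*n + 0.8281)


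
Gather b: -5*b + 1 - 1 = -5*b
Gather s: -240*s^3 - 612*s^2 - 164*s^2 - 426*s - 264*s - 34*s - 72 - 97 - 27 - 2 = -240*s^3 - 776*s^2 - 724*s - 198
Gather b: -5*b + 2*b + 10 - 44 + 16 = -3*b - 18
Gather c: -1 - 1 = -2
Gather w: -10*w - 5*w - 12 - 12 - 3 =-15*w - 27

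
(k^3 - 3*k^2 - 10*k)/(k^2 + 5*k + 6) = k*(k - 5)/(k + 3)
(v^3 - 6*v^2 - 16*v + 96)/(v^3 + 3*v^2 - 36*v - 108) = (v^2 - 16)/(v^2 + 9*v + 18)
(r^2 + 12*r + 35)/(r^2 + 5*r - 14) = (r + 5)/(r - 2)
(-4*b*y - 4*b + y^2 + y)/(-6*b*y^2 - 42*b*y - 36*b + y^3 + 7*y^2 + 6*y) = (-4*b + y)/(-6*b*y - 36*b + y^2 + 6*y)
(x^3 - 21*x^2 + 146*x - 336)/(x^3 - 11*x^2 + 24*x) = (x^2 - 13*x + 42)/(x*(x - 3))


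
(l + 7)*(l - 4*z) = l^2 - 4*l*z + 7*l - 28*z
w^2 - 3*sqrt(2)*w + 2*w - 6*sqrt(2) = (w + 2)*(w - 3*sqrt(2))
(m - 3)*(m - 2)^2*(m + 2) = m^4 - 5*m^3 + 2*m^2 + 20*m - 24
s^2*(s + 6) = s^3 + 6*s^2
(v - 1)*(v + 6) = v^2 + 5*v - 6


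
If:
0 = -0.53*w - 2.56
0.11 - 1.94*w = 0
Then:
No Solution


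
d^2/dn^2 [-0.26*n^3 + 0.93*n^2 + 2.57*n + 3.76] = 1.86 - 1.56*n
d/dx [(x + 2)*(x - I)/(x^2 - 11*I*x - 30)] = (-(x + 2)*(x - I)*(2*x - 11*I) + (-2*x - 2 + I)*(-x^2 + 11*I*x + 30))/(-x^2 + 11*I*x + 30)^2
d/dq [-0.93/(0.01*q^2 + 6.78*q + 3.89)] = (0.0186*q + 6.3054)/(0.01*q^2 + 6.78*q + 3.89)^2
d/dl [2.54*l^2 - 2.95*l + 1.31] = 5.08*l - 2.95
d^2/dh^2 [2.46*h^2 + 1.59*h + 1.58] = 4.92000000000000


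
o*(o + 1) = o^2 + o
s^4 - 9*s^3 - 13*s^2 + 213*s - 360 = (s - 8)*(s - 3)^2*(s + 5)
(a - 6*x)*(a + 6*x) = a^2 - 36*x^2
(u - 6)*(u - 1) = u^2 - 7*u + 6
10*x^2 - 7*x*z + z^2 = (-5*x + z)*(-2*x + z)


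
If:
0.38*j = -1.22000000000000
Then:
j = -3.21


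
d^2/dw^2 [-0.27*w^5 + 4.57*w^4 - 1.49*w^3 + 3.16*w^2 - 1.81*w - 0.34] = -5.4*w^3 + 54.84*w^2 - 8.94*w + 6.32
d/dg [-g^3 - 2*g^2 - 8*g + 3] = -3*g^2 - 4*g - 8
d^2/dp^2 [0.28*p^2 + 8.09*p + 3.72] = 0.560000000000000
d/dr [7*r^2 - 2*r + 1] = 14*r - 2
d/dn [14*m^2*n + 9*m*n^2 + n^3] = 14*m^2 + 18*m*n + 3*n^2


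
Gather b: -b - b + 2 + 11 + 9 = 22 - 2*b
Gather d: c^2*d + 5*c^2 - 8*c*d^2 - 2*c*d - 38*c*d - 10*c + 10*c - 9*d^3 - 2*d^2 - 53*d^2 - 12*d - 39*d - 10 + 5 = 5*c^2 - 9*d^3 + d^2*(-8*c - 55) + d*(c^2 - 40*c - 51) - 5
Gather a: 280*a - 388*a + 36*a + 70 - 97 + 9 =-72*a - 18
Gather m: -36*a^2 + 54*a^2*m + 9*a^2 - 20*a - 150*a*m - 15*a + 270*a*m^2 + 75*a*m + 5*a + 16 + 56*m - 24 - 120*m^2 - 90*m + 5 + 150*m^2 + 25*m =-27*a^2 - 30*a + m^2*(270*a + 30) + m*(54*a^2 - 75*a - 9) - 3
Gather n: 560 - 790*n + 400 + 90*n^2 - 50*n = 90*n^2 - 840*n + 960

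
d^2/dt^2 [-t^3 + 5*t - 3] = -6*t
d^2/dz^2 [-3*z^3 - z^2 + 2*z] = -18*z - 2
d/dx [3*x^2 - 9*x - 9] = 6*x - 9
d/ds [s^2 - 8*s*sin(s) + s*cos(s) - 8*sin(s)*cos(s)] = -s*sin(s) - 8*s*cos(s) + 2*s - 8*sin(s) + cos(s) - 8*cos(2*s)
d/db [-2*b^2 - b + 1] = -4*b - 1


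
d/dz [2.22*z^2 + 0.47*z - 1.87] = 4.44*z + 0.47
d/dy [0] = 0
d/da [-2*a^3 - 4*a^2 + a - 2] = -6*a^2 - 8*a + 1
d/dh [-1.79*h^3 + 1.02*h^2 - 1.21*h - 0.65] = -5.37*h^2 + 2.04*h - 1.21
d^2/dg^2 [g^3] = 6*g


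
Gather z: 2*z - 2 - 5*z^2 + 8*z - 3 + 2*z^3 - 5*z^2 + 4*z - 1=2*z^3 - 10*z^2 + 14*z - 6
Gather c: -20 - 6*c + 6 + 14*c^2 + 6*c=14*c^2 - 14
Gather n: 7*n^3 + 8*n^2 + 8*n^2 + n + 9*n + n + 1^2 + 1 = 7*n^3 + 16*n^2 + 11*n + 2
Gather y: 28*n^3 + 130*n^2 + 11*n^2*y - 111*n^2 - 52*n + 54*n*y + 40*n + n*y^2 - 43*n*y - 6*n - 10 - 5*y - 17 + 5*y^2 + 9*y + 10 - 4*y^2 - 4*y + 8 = 28*n^3 + 19*n^2 - 18*n + y^2*(n + 1) + y*(11*n^2 + 11*n) - 9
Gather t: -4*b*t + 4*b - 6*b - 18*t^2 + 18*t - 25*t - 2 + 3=-2*b - 18*t^2 + t*(-4*b - 7) + 1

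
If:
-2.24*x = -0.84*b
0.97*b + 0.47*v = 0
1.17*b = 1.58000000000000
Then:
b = 1.35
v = -2.79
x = 0.51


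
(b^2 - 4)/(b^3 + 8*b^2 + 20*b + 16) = (b - 2)/(b^2 + 6*b + 8)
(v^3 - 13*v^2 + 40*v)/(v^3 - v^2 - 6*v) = (-v^2 + 13*v - 40)/(-v^2 + v + 6)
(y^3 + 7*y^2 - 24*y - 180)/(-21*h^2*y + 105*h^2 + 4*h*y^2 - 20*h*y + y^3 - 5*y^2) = (y^2 + 12*y + 36)/(-21*h^2 + 4*h*y + y^2)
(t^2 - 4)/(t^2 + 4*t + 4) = (t - 2)/(t + 2)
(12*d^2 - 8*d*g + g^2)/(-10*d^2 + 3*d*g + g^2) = (-6*d + g)/(5*d + g)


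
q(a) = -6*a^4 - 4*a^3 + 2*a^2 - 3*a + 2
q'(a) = -24*a^3 - 12*a^2 + 4*a - 3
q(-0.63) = 4.74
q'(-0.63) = -4.28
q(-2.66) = -200.97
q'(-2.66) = 353.16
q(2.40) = -248.04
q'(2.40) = -394.30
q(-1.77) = -23.13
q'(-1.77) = 85.41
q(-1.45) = -3.77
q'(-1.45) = 39.14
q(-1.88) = -33.66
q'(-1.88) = 106.54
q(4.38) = -2517.13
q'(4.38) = -2232.36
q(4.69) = -3283.70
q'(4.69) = -2724.07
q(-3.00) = -349.00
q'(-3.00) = 525.00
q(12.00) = -131074.00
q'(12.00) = -43155.00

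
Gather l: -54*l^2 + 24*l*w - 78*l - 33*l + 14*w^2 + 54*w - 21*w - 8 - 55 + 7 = -54*l^2 + l*(24*w - 111) + 14*w^2 + 33*w - 56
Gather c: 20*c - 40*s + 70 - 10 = 20*c - 40*s + 60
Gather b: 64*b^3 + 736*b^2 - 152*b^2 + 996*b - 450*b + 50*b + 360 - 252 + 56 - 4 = 64*b^3 + 584*b^2 + 596*b + 160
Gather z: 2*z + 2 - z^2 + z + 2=-z^2 + 3*z + 4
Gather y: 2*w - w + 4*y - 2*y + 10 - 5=w + 2*y + 5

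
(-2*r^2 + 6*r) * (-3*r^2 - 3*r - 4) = 6*r^4 - 12*r^3 - 10*r^2 - 24*r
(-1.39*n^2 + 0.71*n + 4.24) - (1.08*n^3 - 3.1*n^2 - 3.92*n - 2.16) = -1.08*n^3 + 1.71*n^2 + 4.63*n + 6.4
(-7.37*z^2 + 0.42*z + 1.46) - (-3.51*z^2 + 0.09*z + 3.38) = -3.86*z^2 + 0.33*z - 1.92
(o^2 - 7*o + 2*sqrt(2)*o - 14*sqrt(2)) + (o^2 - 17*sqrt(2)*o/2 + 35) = 2*o^2 - 13*sqrt(2)*o/2 - 7*o - 14*sqrt(2) + 35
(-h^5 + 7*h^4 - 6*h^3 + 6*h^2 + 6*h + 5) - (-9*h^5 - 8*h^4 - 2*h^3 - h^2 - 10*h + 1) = 8*h^5 + 15*h^4 - 4*h^3 + 7*h^2 + 16*h + 4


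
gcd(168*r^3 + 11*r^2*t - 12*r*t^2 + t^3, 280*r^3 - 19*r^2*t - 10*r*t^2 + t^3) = 56*r^2 - 15*r*t + t^2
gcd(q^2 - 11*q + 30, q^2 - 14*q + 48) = q - 6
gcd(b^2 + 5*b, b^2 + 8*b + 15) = b + 5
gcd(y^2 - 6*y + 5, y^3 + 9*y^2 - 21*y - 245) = y - 5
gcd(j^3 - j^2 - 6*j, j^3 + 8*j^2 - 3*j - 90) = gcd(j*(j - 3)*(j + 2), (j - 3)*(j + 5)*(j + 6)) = j - 3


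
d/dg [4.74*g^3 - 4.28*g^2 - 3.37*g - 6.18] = 14.22*g^2 - 8.56*g - 3.37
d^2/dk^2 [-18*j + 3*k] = 0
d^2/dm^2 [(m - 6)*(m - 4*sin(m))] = 2*(2*m - 12)*sin(m) - 8*cos(m) + 2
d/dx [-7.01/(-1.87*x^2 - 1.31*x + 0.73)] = (-26.2174*x - 9.1831)/(1.87*x^2 + 1.31*x - 0.73)^2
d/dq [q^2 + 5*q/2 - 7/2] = 2*q + 5/2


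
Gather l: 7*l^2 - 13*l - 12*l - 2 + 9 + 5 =7*l^2 - 25*l + 12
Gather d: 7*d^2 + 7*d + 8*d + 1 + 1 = 7*d^2 + 15*d + 2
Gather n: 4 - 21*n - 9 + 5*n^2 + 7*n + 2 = 5*n^2 - 14*n - 3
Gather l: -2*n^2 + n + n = -2*n^2 + 2*n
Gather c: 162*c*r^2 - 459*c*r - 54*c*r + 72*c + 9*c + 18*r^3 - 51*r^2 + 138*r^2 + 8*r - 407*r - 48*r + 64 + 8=c*(162*r^2 - 513*r + 81) + 18*r^3 + 87*r^2 - 447*r + 72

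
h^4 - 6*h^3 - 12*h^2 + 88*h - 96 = (h - 6)*(h - 2)^2*(h + 4)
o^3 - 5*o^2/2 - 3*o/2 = o*(o - 3)*(o + 1/2)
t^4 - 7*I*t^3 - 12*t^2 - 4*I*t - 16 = (t - 4*I)*(t - 2*I)^2*(t + I)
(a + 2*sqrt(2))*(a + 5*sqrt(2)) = a^2 + 7*sqrt(2)*a + 20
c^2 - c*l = c*(c - l)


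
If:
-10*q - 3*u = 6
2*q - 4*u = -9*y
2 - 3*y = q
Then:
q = -42/37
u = 66/37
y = 116/111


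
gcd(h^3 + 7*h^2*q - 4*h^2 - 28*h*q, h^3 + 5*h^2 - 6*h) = h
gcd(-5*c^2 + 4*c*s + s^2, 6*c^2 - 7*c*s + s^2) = -c + s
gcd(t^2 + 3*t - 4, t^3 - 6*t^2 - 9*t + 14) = t - 1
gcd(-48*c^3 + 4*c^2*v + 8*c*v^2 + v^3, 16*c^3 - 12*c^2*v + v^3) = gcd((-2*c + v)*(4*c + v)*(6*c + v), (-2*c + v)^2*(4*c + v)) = -8*c^2 + 2*c*v + v^2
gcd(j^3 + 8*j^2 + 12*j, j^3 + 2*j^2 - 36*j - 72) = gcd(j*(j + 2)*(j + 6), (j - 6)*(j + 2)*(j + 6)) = j^2 + 8*j + 12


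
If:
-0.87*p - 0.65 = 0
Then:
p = -0.75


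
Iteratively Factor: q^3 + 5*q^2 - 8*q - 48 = (q + 4)*(q^2 + q - 12) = (q - 3)*(q + 4)*(q + 4)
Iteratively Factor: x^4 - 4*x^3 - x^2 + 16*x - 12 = (x - 1)*(x^3 - 3*x^2 - 4*x + 12) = (x - 3)*(x - 1)*(x^2 - 4) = (x - 3)*(x - 1)*(x + 2)*(x - 2)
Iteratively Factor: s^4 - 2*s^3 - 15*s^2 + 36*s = (s - 3)*(s^3 + s^2 - 12*s) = (s - 3)*(s + 4)*(s^2 - 3*s) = s*(s - 3)*(s + 4)*(s - 3)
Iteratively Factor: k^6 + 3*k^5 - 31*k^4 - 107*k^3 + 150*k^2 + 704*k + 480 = (k + 2)*(k^5 + k^4 - 33*k^3 - 41*k^2 + 232*k + 240) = (k + 2)*(k + 4)*(k^4 - 3*k^3 - 21*k^2 + 43*k + 60) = (k - 3)*(k + 2)*(k + 4)*(k^3 - 21*k - 20) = (k - 3)*(k + 1)*(k + 2)*(k + 4)*(k^2 - k - 20) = (k - 3)*(k + 1)*(k + 2)*(k + 4)^2*(k - 5)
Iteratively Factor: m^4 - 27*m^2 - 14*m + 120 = (m - 2)*(m^3 + 2*m^2 - 23*m - 60) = (m - 2)*(m + 4)*(m^2 - 2*m - 15) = (m - 5)*(m - 2)*(m + 4)*(m + 3)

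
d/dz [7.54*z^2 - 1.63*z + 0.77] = 15.08*z - 1.63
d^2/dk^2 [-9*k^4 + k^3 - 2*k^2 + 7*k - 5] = -108*k^2 + 6*k - 4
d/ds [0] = 0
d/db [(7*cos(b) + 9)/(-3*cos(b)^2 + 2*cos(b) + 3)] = (21*sin(b)^2 - 54*cos(b) - 24)*sin(b)/(3*sin(b)^2 + 2*cos(b))^2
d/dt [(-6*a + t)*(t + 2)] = -6*a + 2*t + 2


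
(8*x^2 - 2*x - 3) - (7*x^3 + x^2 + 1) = -7*x^3 + 7*x^2 - 2*x - 4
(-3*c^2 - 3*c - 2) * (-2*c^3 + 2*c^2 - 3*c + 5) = 6*c^5 + 7*c^3 - 10*c^2 - 9*c - 10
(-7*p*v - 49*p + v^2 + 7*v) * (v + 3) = -7*p*v^2 - 70*p*v - 147*p + v^3 + 10*v^2 + 21*v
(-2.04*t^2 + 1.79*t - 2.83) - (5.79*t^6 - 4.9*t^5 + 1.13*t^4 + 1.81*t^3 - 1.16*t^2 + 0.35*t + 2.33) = -5.79*t^6 + 4.9*t^5 - 1.13*t^4 - 1.81*t^3 - 0.88*t^2 + 1.44*t - 5.16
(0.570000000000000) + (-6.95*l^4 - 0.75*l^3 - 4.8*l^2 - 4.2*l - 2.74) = -6.95*l^4 - 0.75*l^3 - 4.8*l^2 - 4.2*l - 2.17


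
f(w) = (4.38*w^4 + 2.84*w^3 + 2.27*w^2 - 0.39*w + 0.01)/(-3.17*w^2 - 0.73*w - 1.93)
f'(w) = (6.34*w + 0.73)*(4.38*w^4 + 2.84*w^3 + 2.27*w^2 - 0.39*w + 0.01)/(-3.17*w^2 - 0.73*w - 1.93)^2 + (17.52*w^3 + 8.52*w^2 + 4.54*w - 0.39)/(-3.17*w^2 - 0.73*w - 1.93)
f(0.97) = -1.47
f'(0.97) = -3.19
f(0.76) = -0.86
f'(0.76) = -2.52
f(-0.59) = -0.38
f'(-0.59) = 0.99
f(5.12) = -38.85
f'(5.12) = -14.74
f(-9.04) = -107.48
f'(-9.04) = 24.40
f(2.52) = -9.85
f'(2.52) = -7.57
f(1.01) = -1.60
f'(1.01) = -3.31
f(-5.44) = -37.57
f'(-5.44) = 14.44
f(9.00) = -116.82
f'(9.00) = -25.45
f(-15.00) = -301.99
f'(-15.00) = 40.87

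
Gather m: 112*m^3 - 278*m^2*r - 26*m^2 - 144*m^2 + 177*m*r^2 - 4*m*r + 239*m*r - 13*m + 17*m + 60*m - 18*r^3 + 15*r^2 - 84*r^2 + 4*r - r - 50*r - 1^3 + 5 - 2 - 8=112*m^3 + m^2*(-278*r - 170) + m*(177*r^2 + 235*r + 64) - 18*r^3 - 69*r^2 - 47*r - 6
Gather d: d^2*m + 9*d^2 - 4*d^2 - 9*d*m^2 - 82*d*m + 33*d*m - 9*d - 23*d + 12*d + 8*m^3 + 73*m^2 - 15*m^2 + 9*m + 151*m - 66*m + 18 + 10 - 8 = d^2*(m + 5) + d*(-9*m^2 - 49*m - 20) + 8*m^3 + 58*m^2 + 94*m + 20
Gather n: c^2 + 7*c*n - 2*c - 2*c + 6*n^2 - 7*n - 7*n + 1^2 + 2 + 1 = c^2 - 4*c + 6*n^2 + n*(7*c - 14) + 4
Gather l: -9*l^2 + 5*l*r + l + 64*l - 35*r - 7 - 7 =-9*l^2 + l*(5*r + 65) - 35*r - 14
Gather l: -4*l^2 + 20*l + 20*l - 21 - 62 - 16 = -4*l^2 + 40*l - 99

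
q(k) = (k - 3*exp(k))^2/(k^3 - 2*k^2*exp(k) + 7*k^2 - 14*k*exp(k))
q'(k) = (2 - 6*exp(k))*(k - 3*exp(k))/(k^3 - 2*k^2*exp(k) + 7*k^2 - 14*k*exp(k)) + (k - 3*exp(k))^2*(2*k^2*exp(k) - 3*k^2 + 18*k*exp(k) - 14*k + 14*exp(k))/(k^3 - 2*k^2*exp(k) + 7*k^2 - 14*k*exp(k))^2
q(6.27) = -28.53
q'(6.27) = -21.87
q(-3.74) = 0.31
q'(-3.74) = -0.09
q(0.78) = -1.53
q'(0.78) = 0.65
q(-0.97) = 0.44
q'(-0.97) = 0.50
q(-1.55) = 0.29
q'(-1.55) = 0.12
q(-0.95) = 0.45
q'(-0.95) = 0.53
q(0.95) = -1.45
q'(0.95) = 0.26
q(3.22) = -3.35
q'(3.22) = -2.03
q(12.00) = -3212.23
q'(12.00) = -2775.51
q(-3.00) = 0.27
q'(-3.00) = -0.04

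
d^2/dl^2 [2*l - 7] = 0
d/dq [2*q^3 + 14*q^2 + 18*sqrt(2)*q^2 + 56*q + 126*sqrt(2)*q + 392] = 6*q^2 + 28*q + 36*sqrt(2)*q + 56 + 126*sqrt(2)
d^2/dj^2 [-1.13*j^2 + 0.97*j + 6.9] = -2.26000000000000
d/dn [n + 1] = 1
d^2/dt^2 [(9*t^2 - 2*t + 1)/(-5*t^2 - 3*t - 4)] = 2*(185*t^3 + 465*t^2 - 165*t - 157)/(125*t^6 + 225*t^5 + 435*t^4 + 387*t^3 + 348*t^2 + 144*t + 64)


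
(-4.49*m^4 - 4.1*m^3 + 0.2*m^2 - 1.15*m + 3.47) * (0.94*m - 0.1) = -4.2206*m^5 - 3.405*m^4 + 0.598*m^3 - 1.101*m^2 + 3.3768*m - 0.347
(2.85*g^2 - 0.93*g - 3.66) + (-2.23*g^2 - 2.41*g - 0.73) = 0.62*g^2 - 3.34*g - 4.39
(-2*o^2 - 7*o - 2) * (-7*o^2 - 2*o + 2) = 14*o^4 + 53*o^3 + 24*o^2 - 10*o - 4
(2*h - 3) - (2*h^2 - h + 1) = -2*h^2 + 3*h - 4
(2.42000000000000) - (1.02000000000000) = 1.40000000000000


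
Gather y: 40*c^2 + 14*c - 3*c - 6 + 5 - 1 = 40*c^2 + 11*c - 2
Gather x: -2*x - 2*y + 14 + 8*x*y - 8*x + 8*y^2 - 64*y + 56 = x*(8*y - 10) + 8*y^2 - 66*y + 70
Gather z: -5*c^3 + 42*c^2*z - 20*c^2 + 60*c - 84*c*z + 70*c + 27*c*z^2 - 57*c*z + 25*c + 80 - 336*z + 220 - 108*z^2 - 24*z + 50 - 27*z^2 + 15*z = -5*c^3 - 20*c^2 + 155*c + z^2*(27*c - 135) + z*(42*c^2 - 141*c - 345) + 350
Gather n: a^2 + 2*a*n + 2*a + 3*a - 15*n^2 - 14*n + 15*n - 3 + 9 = a^2 + 5*a - 15*n^2 + n*(2*a + 1) + 6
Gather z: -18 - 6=-24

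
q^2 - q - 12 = (q - 4)*(q + 3)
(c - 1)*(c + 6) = c^2 + 5*c - 6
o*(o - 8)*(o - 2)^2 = o^4 - 12*o^3 + 36*o^2 - 32*o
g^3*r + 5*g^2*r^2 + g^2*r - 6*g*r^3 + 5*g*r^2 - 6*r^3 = (g - r)*(g + 6*r)*(g*r + r)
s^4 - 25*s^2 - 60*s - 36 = (s - 6)*(s + 1)*(s + 2)*(s + 3)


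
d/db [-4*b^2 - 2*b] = -8*b - 2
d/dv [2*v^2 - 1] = 4*v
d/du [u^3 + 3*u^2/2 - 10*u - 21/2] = 3*u^2 + 3*u - 10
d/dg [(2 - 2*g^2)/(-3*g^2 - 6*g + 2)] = 4*(3*g^2 + g + 3)/(9*g^4 + 36*g^3 + 24*g^2 - 24*g + 4)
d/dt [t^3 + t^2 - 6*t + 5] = 3*t^2 + 2*t - 6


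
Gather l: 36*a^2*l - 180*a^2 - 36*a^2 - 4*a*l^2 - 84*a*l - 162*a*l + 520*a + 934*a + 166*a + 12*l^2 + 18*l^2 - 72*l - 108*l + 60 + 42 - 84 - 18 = -216*a^2 + 1620*a + l^2*(30 - 4*a) + l*(36*a^2 - 246*a - 180)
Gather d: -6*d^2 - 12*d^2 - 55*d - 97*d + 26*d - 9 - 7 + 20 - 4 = -18*d^2 - 126*d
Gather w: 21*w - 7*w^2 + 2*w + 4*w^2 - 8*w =-3*w^2 + 15*w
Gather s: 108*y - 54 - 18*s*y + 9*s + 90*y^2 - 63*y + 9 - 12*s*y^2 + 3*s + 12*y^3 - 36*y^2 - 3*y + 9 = s*(-12*y^2 - 18*y + 12) + 12*y^3 + 54*y^2 + 42*y - 36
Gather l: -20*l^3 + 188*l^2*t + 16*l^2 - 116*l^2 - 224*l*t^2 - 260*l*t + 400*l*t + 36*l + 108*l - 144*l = -20*l^3 + l^2*(188*t - 100) + l*(-224*t^2 + 140*t)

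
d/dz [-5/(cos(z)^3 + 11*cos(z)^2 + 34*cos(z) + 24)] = 5*(3*sin(z)^2 - 22*cos(z) - 37)*sin(z)/(cos(z)^3 + 11*cos(z)^2 + 34*cos(z) + 24)^2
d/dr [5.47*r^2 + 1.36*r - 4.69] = 10.94*r + 1.36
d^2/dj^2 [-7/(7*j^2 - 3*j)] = 14*(7*j*(7*j - 3) - (14*j - 3)^2)/(j^3*(7*j - 3)^3)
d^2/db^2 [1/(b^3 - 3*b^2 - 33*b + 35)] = 6*((1 - b)*(b^3 - 3*b^2 - 33*b + 35) + 3*(-b^2 + 2*b + 11)^2)/(b^3 - 3*b^2 - 33*b + 35)^3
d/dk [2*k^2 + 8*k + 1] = 4*k + 8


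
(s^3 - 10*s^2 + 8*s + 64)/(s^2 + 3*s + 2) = (s^2 - 12*s + 32)/(s + 1)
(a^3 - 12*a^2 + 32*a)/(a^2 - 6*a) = (a^2 - 12*a + 32)/(a - 6)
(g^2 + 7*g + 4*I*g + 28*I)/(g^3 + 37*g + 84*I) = (g + 7)/(g^2 - 4*I*g + 21)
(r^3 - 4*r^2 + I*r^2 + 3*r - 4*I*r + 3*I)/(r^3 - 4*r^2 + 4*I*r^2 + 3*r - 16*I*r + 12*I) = (r + I)/(r + 4*I)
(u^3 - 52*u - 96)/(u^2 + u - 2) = (u^2 - 2*u - 48)/(u - 1)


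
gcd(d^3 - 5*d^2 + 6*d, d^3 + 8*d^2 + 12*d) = d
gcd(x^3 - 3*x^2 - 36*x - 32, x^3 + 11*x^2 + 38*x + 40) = x + 4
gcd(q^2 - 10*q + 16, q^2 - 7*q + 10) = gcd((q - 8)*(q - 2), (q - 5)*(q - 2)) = q - 2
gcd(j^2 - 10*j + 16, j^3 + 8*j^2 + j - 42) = j - 2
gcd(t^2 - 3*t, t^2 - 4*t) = t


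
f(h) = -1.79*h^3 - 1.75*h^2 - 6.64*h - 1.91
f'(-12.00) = -737.92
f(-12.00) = 2918.89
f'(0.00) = -6.64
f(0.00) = -1.91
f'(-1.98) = -20.76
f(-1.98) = 18.27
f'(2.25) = -41.70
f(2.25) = -46.10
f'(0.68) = -11.50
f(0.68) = -7.80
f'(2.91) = -62.30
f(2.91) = -80.16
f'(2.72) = -55.89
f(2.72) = -68.94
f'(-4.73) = -110.23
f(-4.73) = 179.77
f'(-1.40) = -12.27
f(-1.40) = 8.87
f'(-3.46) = -58.82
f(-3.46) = 74.26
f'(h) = -5.37*h^2 - 3.5*h - 6.64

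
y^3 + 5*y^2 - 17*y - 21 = (y - 3)*(y + 1)*(y + 7)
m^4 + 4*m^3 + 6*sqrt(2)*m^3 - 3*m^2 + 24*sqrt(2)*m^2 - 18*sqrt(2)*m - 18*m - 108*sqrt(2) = (m - 2)*(m + 3)^2*(m + 6*sqrt(2))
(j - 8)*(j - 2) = j^2 - 10*j + 16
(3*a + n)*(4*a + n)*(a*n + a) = 12*a^3*n + 12*a^3 + 7*a^2*n^2 + 7*a^2*n + a*n^3 + a*n^2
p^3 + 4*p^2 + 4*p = p*(p + 2)^2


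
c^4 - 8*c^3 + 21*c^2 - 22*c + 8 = (c - 4)*(c - 2)*(c - 1)^2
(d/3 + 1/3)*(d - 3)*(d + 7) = d^3/3 + 5*d^2/3 - 17*d/3 - 7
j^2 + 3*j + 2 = (j + 1)*(j + 2)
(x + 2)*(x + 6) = x^2 + 8*x + 12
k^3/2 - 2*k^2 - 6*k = k*(k/2 + 1)*(k - 6)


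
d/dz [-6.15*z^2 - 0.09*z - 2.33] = -12.3*z - 0.09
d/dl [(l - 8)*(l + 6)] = 2*l - 2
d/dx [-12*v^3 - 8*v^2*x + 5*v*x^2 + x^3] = -8*v^2 + 10*v*x + 3*x^2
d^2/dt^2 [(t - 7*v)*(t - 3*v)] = 2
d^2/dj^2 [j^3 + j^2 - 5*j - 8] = 6*j + 2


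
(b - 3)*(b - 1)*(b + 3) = b^3 - b^2 - 9*b + 9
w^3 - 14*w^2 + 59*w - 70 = (w - 7)*(w - 5)*(w - 2)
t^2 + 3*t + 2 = (t + 1)*(t + 2)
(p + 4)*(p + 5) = p^2 + 9*p + 20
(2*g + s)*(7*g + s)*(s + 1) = 14*g^2*s + 14*g^2 + 9*g*s^2 + 9*g*s + s^3 + s^2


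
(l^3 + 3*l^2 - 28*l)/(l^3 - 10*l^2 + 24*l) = (l + 7)/(l - 6)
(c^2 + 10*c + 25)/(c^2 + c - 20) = (c + 5)/(c - 4)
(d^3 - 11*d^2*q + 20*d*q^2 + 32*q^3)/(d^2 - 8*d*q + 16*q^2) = (-d^2 + 7*d*q + 8*q^2)/(-d + 4*q)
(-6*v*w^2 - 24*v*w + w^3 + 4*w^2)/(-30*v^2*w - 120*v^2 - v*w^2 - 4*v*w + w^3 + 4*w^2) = w/(5*v + w)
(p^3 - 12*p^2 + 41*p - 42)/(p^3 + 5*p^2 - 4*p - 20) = (p^2 - 10*p + 21)/(p^2 + 7*p + 10)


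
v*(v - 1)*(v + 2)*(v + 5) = v^4 + 6*v^3 + 3*v^2 - 10*v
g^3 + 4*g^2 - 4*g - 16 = (g - 2)*(g + 2)*(g + 4)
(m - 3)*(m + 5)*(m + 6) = m^3 + 8*m^2 - 3*m - 90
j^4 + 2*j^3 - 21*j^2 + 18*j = j*(j - 3)*(j - 1)*(j + 6)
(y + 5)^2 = y^2 + 10*y + 25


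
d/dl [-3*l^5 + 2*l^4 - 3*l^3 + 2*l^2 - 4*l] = -15*l^4 + 8*l^3 - 9*l^2 + 4*l - 4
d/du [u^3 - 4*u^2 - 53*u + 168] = 3*u^2 - 8*u - 53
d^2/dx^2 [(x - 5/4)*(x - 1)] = 2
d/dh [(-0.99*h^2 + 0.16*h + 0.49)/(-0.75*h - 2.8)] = (0.7425*h^2 + 5.544*h - 0.0805)/(0.5625*h^2 + 4.2*h + 7.84)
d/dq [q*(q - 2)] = 2*q - 2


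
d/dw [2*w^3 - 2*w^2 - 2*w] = 6*w^2 - 4*w - 2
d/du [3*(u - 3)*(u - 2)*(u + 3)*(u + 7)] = 12*u^3 + 45*u^2 - 138*u - 135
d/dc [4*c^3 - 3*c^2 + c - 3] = 12*c^2 - 6*c + 1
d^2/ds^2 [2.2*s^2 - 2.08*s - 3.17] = 4.40000000000000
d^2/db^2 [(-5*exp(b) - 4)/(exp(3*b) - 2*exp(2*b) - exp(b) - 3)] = (-20*exp(6*b) - 6*exp(5*b) + 48*exp(4*b) - 241*exp(3*b) + 48*exp(2*b) + 107*exp(b) - 33)*exp(b)/(exp(9*b) - 6*exp(8*b) + 9*exp(7*b) - 5*exp(6*b) + 27*exp(5*b) - 24*exp(4*b) - 10*exp(3*b) - 63*exp(2*b) - 27*exp(b) - 27)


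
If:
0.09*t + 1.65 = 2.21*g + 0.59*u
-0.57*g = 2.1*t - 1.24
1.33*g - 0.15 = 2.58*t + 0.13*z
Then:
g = 0.0640303968477343*z + 0.824233042499296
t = 0.366755793226381 - 0.017379679144385*z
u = -0.242493810434725*z - 0.234825428022154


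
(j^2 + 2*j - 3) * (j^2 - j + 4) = j^4 + j^3 - j^2 + 11*j - 12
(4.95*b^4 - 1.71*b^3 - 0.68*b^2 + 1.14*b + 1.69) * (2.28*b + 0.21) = 11.286*b^5 - 2.8593*b^4 - 1.9095*b^3 + 2.4564*b^2 + 4.0926*b + 0.3549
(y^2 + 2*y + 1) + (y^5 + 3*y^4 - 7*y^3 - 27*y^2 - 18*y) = y^5 + 3*y^4 - 7*y^3 - 26*y^2 - 16*y + 1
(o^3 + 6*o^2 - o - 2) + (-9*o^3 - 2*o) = -8*o^3 + 6*o^2 - 3*o - 2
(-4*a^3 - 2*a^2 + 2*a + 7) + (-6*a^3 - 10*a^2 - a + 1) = -10*a^3 - 12*a^2 + a + 8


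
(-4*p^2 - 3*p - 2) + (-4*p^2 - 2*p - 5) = -8*p^2 - 5*p - 7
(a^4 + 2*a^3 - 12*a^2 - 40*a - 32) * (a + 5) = a^5 + 7*a^4 - 2*a^3 - 100*a^2 - 232*a - 160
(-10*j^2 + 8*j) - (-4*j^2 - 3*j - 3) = -6*j^2 + 11*j + 3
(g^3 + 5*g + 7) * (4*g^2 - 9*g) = 4*g^5 - 9*g^4 + 20*g^3 - 17*g^2 - 63*g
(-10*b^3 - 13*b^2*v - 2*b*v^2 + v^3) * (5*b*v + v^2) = -50*b^4*v - 75*b^3*v^2 - 23*b^2*v^3 + 3*b*v^4 + v^5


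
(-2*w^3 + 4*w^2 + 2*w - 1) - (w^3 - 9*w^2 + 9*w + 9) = -3*w^3 + 13*w^2 - 7*w - 10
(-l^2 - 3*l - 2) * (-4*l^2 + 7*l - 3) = 4*l^4 + 5*l^3 - 10*l^2 - 5*l + 6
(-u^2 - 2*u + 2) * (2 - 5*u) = 5*u^3 + 8*u^2 - 14*u + 4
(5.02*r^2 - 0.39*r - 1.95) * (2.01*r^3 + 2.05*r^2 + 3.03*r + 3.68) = 10.0902*r^5 + 9.5071*r^4 + 10.4916*r^3 + 13.2944*r^2 - 7.3437*r - 7.176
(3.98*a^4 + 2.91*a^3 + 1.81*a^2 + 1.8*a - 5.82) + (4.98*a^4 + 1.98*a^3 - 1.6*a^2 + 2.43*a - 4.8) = 8.96*a^4 + 4.89*a^3 + 0.21*a^2 + 4.23*a - 10.62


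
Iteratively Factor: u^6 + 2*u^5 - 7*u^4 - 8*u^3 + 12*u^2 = (u - 1)*(u^5 + 3*u^4 - 4*u^3 - 12*u^2) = u*(u - 1)*(u^4 + 3*u^3 - 4*u^2 - 12*u) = u*(u - 1)*(u + 2)*(u^3 + u^2 - 6*u) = u^2*(u - 1)*(u + 2)*(u^2 + u - 6) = u^2*(u - 2)*(u - 1)*(u + 2)*(u + 3)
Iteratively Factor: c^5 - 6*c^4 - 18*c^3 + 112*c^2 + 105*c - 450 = (c - 5)*(c^4 - c^3 - 23*c^2 - 3*c + 90) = (c - 5)*(c - 2)*(c^3 + c^2 - 21*c - 45) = (c - 5)^2*(c - 2)*(c^2 + 6*c + 9) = (c - 5)^2*(c - 2)*(c + 3)*(c + 3)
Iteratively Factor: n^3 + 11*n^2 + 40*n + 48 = (n + 4)*(n^2 + 7*n + 12) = (n + 3)*(n + 4)*(n + 4)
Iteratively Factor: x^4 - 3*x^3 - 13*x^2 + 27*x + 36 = (x - 3)*(x^3 - 13*x - 12) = (x - 3)*(x + 3)*(x^2 - 3*x - 4) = (x - 3)*(x + 1)*(x + 3)*(x - 4)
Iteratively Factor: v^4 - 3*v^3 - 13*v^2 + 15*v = (v)*(v^3 - 3*v^2 - 13*v + 15) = v*(v - 5)*(v^2 + 2*v - 3) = v*(v - 5)*(v + 3)*(v - 1)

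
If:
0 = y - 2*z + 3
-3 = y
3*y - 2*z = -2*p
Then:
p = 9/2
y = -3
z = 0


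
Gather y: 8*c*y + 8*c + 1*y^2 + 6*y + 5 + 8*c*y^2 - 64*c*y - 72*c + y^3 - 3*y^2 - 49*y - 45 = -64*c + y^3 + y^2*(8*c - 2) + y*(-56*c - 43) - 40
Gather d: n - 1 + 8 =n + 7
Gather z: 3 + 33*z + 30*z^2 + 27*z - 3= 30*z^2 + 60*z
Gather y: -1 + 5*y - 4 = 5*y - 5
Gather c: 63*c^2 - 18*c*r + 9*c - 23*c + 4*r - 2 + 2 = 63*c^2 + c*(-18*r - 14) + 4*r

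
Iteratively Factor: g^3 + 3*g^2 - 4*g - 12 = (g + 3)*(g^2 - 4) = (g + 2)*(g + 3)*(g - 2)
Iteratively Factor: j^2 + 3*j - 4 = (j + 4)*(j - 1)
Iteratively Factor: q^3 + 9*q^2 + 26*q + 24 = (q + 2)*(q^2 + 7*q + 12) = (q + 2)*(q + 3)*(q + 4)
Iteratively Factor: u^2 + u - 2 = (u + 2)*(u - 1)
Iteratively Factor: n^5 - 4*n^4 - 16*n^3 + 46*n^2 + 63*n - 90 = (n - 5)*(n^4 + n^3 - 11*n^2 - 9*n + 18) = (n - 5)*(n + 3)*(n^3 - 2*n^2 - 5*n + 6) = (n - 5)*(n - 3)*(n + 3)*(n^2 + n - 2) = (n - 5)*(n - 3)*(n - 1)*(n + 3)*(n + 2)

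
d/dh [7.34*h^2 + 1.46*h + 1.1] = 14.68*h + 1.46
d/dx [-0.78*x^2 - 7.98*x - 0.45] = -1.56*x - 7.98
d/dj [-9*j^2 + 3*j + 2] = 3 - 18*j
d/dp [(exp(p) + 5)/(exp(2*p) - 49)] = (-2*(exp(p) + 5)*exp(p) + exp(2*p) - 49)*exp(p)/(exp(2*p) - 49)^2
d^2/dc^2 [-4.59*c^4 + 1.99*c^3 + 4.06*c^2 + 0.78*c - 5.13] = -55.08*c^2 + 11.94*c + 8.12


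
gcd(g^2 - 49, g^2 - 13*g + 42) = g - 7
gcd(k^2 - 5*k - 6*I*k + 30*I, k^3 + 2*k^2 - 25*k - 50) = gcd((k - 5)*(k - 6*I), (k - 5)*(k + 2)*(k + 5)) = k - 5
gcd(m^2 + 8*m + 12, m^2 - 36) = m + 6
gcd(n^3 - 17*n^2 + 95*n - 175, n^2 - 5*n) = n - 5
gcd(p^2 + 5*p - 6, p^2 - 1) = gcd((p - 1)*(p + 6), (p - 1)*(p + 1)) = p - 1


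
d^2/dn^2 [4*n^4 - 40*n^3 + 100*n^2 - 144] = 48*n^2 - 240*n + 200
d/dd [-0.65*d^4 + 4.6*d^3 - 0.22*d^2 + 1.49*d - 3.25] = -2.6*d^3 + 13.8*d^2 - 0.44*d + 1.49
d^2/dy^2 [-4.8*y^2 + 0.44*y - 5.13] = -9.60000000000000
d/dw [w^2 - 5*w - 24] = 2*w - 5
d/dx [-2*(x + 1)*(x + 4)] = -4*x - 10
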